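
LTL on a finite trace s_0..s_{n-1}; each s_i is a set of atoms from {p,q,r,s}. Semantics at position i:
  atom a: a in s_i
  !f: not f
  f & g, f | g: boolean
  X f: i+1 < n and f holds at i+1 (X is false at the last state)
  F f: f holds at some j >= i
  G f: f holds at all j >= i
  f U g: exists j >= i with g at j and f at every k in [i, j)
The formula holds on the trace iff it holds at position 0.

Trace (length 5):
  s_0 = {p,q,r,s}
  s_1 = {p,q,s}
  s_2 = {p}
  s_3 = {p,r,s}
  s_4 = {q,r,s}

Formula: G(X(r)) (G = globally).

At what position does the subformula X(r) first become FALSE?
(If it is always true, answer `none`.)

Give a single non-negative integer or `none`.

s_0={p,q,r,s}: X(r)=False r=True
s_1={p,q,s}: X(r)=False r=False
s_2={p}: X(r)=True r=False
s_3={p,r,s}: X(r)=True r=True
s_4={q,r,s}: X(r)=False r=True
G(X(r)) holds globally = False
First violation at position 0.

Answer: 0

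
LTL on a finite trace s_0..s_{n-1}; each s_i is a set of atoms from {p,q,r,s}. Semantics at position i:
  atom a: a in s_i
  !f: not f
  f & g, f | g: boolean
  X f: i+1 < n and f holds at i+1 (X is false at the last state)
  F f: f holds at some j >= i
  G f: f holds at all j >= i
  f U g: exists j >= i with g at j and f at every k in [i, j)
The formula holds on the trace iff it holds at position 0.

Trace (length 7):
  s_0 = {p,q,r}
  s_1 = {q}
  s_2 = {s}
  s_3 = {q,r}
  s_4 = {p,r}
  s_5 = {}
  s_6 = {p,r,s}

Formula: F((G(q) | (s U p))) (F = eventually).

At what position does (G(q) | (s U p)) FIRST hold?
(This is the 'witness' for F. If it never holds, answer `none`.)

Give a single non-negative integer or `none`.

Answer: 0

Derivation:
s_0={p,q,r}: (G(q) | (s U p))=True G(q)=False q=True (s U p)=True s=False p=True
s_1={q}: (G(q) | (s U p))=False G(q)=False q=True (s U p)=False s=False p=False
s_2={s}: (G(q) | (s U p))=False G(q)=False q=False (s U p)=False s=True p=False
s_3={q,r}: (G(q) | (s U p))=False G(q)=False q=True (s U p)=False s=False p=False
s_4={p,r}: (G(q) | (s U p))=True G(q)=False q=False (s U p)=True s=False p=True
s_5={}: (G(q) | (s U p))=False G(q)=False q=False (s U p)=False s=False p=False
s_6={p,r,s}: (G(q) | (s U p))=True G(q)=False q=False (s U p)=True s=True p=True
F((G(q) | (s U p))) holds; first witness at position 0.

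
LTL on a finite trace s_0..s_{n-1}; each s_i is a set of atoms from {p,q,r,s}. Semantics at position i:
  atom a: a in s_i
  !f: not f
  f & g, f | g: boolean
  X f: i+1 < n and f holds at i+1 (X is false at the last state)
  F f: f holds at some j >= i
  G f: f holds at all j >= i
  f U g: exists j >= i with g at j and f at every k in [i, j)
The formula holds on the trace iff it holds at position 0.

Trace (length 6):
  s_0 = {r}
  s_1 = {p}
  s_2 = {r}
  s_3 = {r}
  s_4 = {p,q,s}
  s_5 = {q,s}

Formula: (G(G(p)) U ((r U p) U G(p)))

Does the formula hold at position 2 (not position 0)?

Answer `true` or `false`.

Answer: false

Derivation:
s_0={r}: (G(G(p)) U ((r U p) U G(p)))=False G(G(p))=False G(p)=False p=False ((r U p) U G(p))=False (r U p)=True r=True
s_1={p}: (G(G(p)) U ((r U p) U G(p)))=False G(G(p))=False G(p)=False p=True ((r U p) U G(p))=False (r U p)=True r=False
s_2={r}: (G(G(p)) U ((r U p) U G(p)))=False G(G(p))=False G(p)=False p=False ((r U p) U G(p))=False (r U p)=True r=True
s_3={r}: (G(G(p)) U ((r U p) U G(p)))=False G(G(p))=False G(p)=False p=False ((r U p) U G(p))=False (r U p)=True r=True
s_4={p,q,s}: (G(G(p)) U ((r U p) U G(p)))=False G(G(p))=False G(p)=False p=True ((r U p) U G(p))=False (r U p)=True r=False
s_5={q,s}: (G(G(p)) U ((r U p) U G(p)))=False G(G(p))=False G(p)=False p=False ((r U p) U G(p))=False (r U p)=False r=False
Evaluating at position 2: result = False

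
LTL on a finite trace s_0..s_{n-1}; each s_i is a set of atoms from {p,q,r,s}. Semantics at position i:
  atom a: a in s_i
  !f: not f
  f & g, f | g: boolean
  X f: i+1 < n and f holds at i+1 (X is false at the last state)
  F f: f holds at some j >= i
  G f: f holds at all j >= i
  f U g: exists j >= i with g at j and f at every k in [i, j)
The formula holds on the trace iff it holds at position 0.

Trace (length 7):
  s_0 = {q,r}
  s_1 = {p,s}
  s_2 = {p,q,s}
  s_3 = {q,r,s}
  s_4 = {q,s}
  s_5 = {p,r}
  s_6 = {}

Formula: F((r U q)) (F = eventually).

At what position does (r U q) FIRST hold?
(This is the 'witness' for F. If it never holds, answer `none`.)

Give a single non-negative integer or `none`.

s_0={q,r}: (r U q)=True r=True q=True
s_1={p,s}: (r U q)=False r=False q=False
s_2={p,q,s}: (r U q)=True r=False q=True
s_3={q,r,s}: (r U q)=True r=True q=True
s_4={q,s}: (r U q)=True r=False q=True
s_5={p,r}: (r U q)=False r=True q=False
s_6={}: (r U q)=False r=False q=False
F((r U q)) holds; first witness at position 0.

Answer: 0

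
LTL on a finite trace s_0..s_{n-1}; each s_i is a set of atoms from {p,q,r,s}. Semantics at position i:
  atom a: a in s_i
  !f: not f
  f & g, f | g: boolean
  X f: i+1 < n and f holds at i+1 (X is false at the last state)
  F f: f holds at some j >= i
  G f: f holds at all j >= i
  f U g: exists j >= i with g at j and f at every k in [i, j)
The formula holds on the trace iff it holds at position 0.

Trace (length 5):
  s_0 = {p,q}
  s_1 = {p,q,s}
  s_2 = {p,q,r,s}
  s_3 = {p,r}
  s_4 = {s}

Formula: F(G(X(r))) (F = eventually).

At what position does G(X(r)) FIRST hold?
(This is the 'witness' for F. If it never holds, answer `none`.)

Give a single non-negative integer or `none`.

Answer: none

Derivation:
s_0={p,q}: G(X(r))=False X(r)=False r=False
s_1={p,q,s}: G(X(r))=False X(r)=True r=False
s_2={p,q,r,s}: G(X(r))=False X(r)=True r=True
s_3={p,r}: G(X(r))=False X(r)=False r=True
s_4={s}: G(X(r))=False X(r)=False r=False
F(G(X(r))) does not hold (no witness exists).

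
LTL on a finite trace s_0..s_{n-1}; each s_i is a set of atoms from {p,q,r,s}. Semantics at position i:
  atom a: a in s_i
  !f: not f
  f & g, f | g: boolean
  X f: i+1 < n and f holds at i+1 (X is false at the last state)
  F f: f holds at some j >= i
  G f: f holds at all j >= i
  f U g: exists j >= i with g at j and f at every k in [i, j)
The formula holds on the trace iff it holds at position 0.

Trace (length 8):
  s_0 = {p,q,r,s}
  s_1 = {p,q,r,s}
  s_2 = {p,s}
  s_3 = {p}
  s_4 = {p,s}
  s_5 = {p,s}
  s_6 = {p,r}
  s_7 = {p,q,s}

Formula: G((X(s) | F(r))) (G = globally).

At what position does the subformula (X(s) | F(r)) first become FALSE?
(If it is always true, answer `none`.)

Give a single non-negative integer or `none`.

s_0={p,q,r,s}: (X(s) | F(r))=True X(s)=True s=True F(r)=True r=True
s_1={p,q,r,s}: (X(s) | F(r))=True X(s)=True s=True F(r)=True r=True
s_2={p,s}: (X(s) | F(r))=True X(s)=False s=True F(r)=True r=False
s_3={p}: (X(s) | F(r))=True X(s)=True s=False F(r)=True r=False
s_4={p,s}: (X(s) | F(r))=True X(s)=True s=True F(r)=True r=False
s_5={p,s}: (X(s) | F(r))=True X(s)=False s=True F(r)=True r=False
s_6={p,r}: (X(s) | F(r))=True X(s)=True s=False F(r)=True r=True
s_7={p,q,s}: (X(s) | F(r))=False X(s)=False s=True F(r)=False r=False
G((X(s) | F(r))) holds globally = False
First violation at position 7.

Answer: 7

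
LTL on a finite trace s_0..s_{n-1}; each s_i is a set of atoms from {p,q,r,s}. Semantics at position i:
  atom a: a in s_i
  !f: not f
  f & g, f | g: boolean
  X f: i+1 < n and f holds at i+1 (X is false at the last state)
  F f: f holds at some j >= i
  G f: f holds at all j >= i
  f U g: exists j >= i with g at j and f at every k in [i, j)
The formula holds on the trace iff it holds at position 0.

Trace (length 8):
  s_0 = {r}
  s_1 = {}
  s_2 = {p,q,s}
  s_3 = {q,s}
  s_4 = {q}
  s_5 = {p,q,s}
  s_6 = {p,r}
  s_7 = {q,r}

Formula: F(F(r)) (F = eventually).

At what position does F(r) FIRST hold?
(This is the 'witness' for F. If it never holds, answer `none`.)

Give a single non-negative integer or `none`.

s_0={r}: F(r)=True r=True
s_1={}: F(r)=True r=False
s_2={p,q,s}: F(r)=True r=False
s_3={q,s}: F(r)=True r=False
s_4={q}: F(r)=True r=False
s_5={p,q,s}: F(r)=True r=False
s_6={p,r}: F(r)=True r=True
s_7={q,r}: F(r)=True r=True
F(F(r)) holds; first witness at position 0.

Answer: 0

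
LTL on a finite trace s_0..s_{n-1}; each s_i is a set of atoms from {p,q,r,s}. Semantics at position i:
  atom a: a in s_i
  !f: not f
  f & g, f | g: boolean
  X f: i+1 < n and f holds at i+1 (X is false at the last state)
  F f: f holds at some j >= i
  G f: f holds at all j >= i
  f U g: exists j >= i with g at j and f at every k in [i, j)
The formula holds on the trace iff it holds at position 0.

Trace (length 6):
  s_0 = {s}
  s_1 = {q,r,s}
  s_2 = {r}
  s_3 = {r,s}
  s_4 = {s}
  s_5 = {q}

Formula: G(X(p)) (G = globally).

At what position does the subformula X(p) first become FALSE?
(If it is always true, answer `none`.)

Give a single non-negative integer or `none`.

Answer: 0

Derivation:
s_0={s}: X(p)=False p=False
s_1={q,r,s}: X(p)=False p=False
s_2={r}: X(p)=False p=False
s_3={r,s}: X(p)=False p=False
s_4={s}: X(p)=False p=False
s_5={q}: X(p)=False p=False
G(X(p)) holds globally = False
First violation at position 0.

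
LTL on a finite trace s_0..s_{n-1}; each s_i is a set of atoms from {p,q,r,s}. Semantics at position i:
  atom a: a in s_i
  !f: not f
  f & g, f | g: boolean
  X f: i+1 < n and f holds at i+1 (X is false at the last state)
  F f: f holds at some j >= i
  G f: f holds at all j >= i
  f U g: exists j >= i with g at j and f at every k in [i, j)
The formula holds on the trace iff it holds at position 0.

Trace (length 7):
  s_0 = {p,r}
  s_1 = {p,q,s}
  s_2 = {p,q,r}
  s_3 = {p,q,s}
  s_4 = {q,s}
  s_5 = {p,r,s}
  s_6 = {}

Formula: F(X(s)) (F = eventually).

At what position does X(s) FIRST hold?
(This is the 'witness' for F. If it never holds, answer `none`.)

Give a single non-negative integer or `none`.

Answer: 0

Derivation:
s_0={p,r}: X(s)=True s=False
s_1={p,q,s}: X(s)=False s=True
s_2={p,q,r}: X(s)=True s=False
s_3={p,q,s}: X(s)=True s=True
s_4={q,s}: X(s)=True s=True
s_5={p,r,s}: X(s)=False s=True
s_6={}: X(s)=False s=False
F(X(s)) holds; first witness at position 0.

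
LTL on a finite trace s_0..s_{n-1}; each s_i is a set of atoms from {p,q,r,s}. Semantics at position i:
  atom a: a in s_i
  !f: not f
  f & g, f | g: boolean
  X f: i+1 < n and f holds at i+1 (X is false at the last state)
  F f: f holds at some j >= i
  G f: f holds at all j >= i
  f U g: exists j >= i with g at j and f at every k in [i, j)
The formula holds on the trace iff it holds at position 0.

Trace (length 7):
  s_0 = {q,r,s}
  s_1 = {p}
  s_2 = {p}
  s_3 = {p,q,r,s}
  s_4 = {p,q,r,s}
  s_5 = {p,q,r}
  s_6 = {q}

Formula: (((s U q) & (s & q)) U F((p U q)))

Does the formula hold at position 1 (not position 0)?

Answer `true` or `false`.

s_0={q,r,s}: (((s U q) & (s & q)) U F((p U q)))=True ((s U q) & (s & q))=True (s U q)=True s=True q=True (s & q)=True F((p U q))=True (p U q)=True p=False
s_1={p}: (((s U q) & (s & q)) U F((p U q)))=True ((s U q) & (s & q))=False (s U q)=False s=False q=False (s & q)=False F((p U q))=True (p U q)=True p=True
s_2={p}: (((s U q) & (s & q)) U F((p U q)))=True ((s U q) & (s & q))=False (s U q)=False s=False q=False (s & q)=False F((p U q))=True (p U q)=True p=True
s_3={p,q,r,s}: (((s U q) & (s & q)) U F((p U q)))=True ((s U q) & (s & q))=True (s U q)=True s=True q=True (s & q)=True F((p U q))=True (p U q)=True p=True
s_4={p,q,r,s}: (((s U q) & (s & q)) U F((p U q)))=True ((s U q) & (s & q))=True (s U q)=True s=True q=True (s & q)=True F((p U q))=True (p U q)=True p=True
s_5={p,q,r}: (((s U q) & (s & q)) U F((p U q)))=True ((s U q) & (s & q))=False (s U q)=True s=False q=True (s & q)=False F((p U q))=True (p U q)=True p=True
s_6={q}: (((s U q) & (s & q)) U F((p U q)))=True ((s U q) & (s & q))=False (s U q)=True s=False q=True (s & q)=False F((p U q))=True (p U q)=True p=False
Evaluating at position 1: result = True

Answer: true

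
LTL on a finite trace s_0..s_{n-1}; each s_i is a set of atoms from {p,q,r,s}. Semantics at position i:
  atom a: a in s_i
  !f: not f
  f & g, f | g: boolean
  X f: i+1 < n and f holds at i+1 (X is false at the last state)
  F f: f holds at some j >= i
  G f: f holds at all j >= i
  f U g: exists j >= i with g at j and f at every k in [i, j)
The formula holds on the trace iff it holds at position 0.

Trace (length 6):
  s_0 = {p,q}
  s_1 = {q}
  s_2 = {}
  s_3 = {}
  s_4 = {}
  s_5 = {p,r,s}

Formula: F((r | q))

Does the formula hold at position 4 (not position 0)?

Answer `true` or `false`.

s_0={p,q}: F((r | q))=True (r | q)=True r=False q=True
s_1={q}: F((r | q))=True (r | q)=True r=False q=True
s_2={}: F((r | q))=True (r | q)=False r=False q=False
s_3={}: F((r | q))=True (r | q)=False r=False q=False
s_4={}: F((r | q))=True (r | q)=False r=False q=False
s_5={p,r,s}: F((r | q))=True (r | q)=True r=True q=False
Evaluating at position 4: result = True

Answer: true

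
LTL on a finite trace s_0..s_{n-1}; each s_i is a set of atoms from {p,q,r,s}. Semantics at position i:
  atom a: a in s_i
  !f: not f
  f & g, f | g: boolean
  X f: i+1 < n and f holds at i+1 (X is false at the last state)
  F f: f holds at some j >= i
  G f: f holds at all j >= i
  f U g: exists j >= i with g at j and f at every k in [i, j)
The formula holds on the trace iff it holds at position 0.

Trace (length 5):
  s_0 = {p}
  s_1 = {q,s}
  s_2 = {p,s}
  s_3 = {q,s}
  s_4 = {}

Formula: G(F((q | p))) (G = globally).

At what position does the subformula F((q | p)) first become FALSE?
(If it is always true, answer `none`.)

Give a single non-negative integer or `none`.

s_0={p}: F((q | p))=True (q | p)=True q=False p=True
s_1={q,s}: F((q | p))=True (q | p)=True q=True p=False
s_2={p,s}: F((q | p))=True (q | p)=True q=False p=True
s_3={q,s}: F((q | p))=True (q | p)=True q=True p=False
s_4={}: F((q | p))=False (q | p)=False q=False p=False
G(F((q | p))) holds globally = False
First violation at position 4.

Answer: 4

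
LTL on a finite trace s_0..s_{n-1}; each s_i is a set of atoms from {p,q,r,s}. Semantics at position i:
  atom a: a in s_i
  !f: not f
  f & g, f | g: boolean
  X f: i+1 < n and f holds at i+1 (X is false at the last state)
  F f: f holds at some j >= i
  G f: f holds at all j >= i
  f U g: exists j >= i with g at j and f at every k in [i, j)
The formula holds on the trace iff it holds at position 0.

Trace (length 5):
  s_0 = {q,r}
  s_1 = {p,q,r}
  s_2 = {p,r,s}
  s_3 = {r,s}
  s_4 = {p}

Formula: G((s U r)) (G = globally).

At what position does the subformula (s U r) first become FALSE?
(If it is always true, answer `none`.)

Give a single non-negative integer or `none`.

s_0={q,r}: (s U r)=True s=False r=True
s_1={p,q,r}: (s U r)=True s=False r=True
s_2={p,r,s}: (s U r)=True s=True r=True
s_3={r,s}: (s U r)=True s=True r=True
s_4={p}: (s U r)=False s=False r=False
G((s U r)) holds globally = False
First violation at position 4.

Answer: 4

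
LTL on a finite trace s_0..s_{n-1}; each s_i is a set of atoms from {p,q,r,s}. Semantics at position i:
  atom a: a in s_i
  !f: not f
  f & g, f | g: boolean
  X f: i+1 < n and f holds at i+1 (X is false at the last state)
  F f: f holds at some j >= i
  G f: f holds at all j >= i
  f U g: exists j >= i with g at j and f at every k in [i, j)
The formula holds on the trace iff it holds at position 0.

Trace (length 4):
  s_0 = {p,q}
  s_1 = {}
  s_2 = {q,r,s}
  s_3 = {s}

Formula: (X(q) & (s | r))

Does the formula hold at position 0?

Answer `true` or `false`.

Answer: false

Derivation:
s_0={p,q}: (X(q) & (s | r))=False X(q)=False q=True (s | r)=False s=False r=False
s_1={}: (X(q) & (s | r))=False X(q)=True q=False (s | r)=False s=False r=False
s_2={q,r,s}: (X(q) & (s | r))=False X(q)=False q=True (s | r)=True s=True r=True
s_3={s}: (X(q) & (s | r))=False X(q)=False q=False (s | r)=True s=True r=False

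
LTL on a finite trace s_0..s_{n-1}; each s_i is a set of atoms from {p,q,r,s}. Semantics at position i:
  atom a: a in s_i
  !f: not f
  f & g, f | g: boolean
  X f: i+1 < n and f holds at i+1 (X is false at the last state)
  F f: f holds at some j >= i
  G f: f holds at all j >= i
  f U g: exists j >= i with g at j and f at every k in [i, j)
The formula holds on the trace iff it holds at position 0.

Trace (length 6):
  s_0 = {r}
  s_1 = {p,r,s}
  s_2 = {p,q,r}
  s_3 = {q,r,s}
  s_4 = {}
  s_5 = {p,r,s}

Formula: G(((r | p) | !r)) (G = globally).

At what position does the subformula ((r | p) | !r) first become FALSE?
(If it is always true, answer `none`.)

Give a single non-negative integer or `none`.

s_0={r}: ((r | p) | !r)=True (r | p)=True r=True p=False !r=False
s_1={p,r,s}: ((r | p) | !r)=True (r | p)=True r=True p=True !r=False
s_2={p,q,r}: ((r | p) | !r)=True (r | p)=True r=True p=True !r=False
s_3={q,r,s}: ((r | p) | !r)=True (r | p)=True r=True p=False !r=False
s_4={}: ((r | p) | !r)=True (r | p)=False r=False p=False !r=True
s_5={p,r,s}: ((r | p) | !r)=True (r | p)=True r=True p=True !r=False
G(((r | p) | !r)) holds globally = True
No violation — formula holds at every position.

Answer: none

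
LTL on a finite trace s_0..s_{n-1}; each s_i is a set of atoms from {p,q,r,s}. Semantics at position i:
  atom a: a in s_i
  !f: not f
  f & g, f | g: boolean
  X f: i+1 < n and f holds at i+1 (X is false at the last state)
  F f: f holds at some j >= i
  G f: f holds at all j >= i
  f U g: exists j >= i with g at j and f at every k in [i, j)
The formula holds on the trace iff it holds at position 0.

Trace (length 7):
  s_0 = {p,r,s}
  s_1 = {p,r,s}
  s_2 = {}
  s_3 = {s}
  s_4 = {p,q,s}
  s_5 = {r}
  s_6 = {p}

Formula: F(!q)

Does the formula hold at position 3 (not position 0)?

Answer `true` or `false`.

Answer: true

Derivation:
s_0={p,r,s}: F(!q)=True !q=True q=False
s_1={p,r,s}: F(!q)=True !q=True q=False
s_2={}: F(!q)=True !q=True q=False
s_3={s}: F(!q)=True !q=True q=False
s_4={p,q,s}: F(!q)=True !q=False q=True
s_5={r}: F(!q)=True !q=True q=False
s_6={p}: F(!q)=True !q=True q=False
Evaluating at position 3: result = True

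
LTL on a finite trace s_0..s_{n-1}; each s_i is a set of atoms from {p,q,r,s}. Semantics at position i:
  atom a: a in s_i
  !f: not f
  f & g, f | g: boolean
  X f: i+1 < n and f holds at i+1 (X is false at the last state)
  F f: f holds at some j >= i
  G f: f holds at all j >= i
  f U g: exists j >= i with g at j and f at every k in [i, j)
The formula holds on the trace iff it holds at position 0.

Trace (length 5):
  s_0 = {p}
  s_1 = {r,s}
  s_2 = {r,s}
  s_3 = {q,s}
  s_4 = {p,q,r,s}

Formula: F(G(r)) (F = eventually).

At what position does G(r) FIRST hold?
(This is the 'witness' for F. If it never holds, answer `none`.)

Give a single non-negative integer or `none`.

s_0={p}: G(r)=False r=False
s_1={r,s}: G(r)=False r=True
s_2={r,s}: G(r)=False r=True
s_3={q,s}: G(r)=False r=False
s_4={p,q,r,s}: G(r)=True r=True
F(G(r)) holds; first witness at position 4.

Answer: 4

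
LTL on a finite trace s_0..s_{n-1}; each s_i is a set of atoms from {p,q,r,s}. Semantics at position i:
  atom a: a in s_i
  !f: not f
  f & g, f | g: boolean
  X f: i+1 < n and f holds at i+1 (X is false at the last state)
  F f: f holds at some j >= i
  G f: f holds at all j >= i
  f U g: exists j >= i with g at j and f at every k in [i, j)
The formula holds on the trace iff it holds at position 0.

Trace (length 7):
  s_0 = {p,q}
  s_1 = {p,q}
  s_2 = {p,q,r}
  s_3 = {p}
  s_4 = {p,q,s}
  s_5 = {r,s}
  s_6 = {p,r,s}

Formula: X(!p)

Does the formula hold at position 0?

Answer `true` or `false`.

s_0={p,q}: X(!p)=False !p=False p=True
s_1={p,q}: X(!p)=False !p=False p=True
s_2={p,q,r}: X(!p)=False !p=False p=True
s_3={p}: X(!p)=False !p=False p=True
s_4={p,q,s}: X(!p)=True !p=False p=True
s_5={r,s}: X(!p)=False !p=True p=False
s_6={p,r,s}: X(!p)=False !p=False p=True

Answer: false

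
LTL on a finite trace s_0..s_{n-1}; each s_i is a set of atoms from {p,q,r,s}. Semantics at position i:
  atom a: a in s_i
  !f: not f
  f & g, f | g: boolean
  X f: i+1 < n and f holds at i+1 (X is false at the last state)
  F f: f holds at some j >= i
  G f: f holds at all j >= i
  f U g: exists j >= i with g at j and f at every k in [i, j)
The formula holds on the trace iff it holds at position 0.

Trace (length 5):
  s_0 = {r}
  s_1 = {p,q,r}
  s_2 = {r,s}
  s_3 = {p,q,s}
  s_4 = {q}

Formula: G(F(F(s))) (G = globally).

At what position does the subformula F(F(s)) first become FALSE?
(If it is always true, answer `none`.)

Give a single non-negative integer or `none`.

Answer: 4

Derivation:
s_0={r}: F(F(s))=True F(s)=True s=False
s_1={p,q,r}: F(F(s))=True F(s)=True s=False
s_2={r,s}: F(F(s))=True F(s)=True s=True
s_3={p,q,s}: F(F(s))=True F(s)=True s=True
s_4={q}: F(F(s))=False F(s)=False s=False
G(F(F(s))) holds globally = False
First violation at position 4.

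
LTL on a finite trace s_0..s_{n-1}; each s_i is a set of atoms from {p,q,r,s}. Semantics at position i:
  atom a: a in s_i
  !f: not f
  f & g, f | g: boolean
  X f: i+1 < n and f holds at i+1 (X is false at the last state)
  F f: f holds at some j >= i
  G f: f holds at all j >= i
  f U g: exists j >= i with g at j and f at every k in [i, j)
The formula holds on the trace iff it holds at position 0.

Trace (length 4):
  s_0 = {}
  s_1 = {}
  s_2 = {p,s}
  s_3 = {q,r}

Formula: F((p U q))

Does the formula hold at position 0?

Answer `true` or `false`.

s_0={}: F((p U q))=True (p U q)=False p=False q=False
s_1={}: F((p U q))=True (p U q)=False p=False q=False
s_2={p,s}: F((p U q))=True (p U q)=True p=True q=False
s_3={q,r}: F((p U q))=True (p U q)=True p=False q=True

Answer: true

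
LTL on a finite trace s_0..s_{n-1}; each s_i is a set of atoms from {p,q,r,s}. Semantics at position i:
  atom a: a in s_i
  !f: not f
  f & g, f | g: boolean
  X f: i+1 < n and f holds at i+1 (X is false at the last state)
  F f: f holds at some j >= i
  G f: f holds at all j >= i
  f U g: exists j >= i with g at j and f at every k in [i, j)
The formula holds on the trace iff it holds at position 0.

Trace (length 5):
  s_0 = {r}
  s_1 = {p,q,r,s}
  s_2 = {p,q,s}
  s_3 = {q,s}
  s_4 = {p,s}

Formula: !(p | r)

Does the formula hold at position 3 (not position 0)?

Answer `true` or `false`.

Answer: true

Derivation:
s_0={r}: !(p | r)=False (p | r)=True p=False r=True
s_1={p,q,r,s}: !(p | r)=False (p | r)=True p=True r=True
s_2={p,q,s}: !(p | r)=False (p | r)=True p=True r=False
s_3={q,s}: !(p | r)=True (p | r)=False p=False r=False
s_4={p,s}: !(p | r)=False (p | r)=True p=True r=False
Evaluating at position 3: result = True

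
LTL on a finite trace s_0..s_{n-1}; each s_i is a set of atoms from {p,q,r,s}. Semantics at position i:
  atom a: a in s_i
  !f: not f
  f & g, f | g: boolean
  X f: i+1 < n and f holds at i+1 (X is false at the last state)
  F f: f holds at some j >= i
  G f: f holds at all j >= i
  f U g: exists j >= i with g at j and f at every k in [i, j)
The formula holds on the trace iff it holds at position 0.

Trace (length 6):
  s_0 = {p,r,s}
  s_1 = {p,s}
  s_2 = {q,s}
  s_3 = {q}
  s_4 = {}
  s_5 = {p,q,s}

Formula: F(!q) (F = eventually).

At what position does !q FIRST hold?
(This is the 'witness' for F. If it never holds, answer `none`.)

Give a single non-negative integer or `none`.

s_0={p,r,s}: !q=True q=False
s_1={p,s}: !q=True q=False
s_2={q,s}: !q=False q=True
s_3={q}: !q=False q=True
s_4={}: !q=True q=False
s_5={p,q,s}: !q=False q=True
F(!q) holds; first witness at position 0.

Answer: 0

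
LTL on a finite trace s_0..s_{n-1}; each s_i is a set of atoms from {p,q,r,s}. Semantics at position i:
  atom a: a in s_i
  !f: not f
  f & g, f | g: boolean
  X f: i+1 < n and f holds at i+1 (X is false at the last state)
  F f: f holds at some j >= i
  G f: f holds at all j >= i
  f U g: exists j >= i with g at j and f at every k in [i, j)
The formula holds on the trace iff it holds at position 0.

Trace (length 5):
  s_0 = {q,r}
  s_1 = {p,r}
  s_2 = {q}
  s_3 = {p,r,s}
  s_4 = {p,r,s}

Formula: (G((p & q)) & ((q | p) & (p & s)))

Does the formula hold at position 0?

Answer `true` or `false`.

Answer: false

Derivation:
s_0={q,r}: (G((p & q)) & ((q | p) & (p & s)))=False G((p & q))=False (p & q)=False p=False q=True ((q | p) & (p & s))=False (q | p)=True (p & s)=False s=False
s_1={p,r}: (G((p & q)) & ((q | p) & (p & s)))=False G((p & q))=False (p & q)=False p=True q=False ((q | p) & (p & s))=False (q | p)=True (p & s)=False s=False
s_2={q}: (G((p & q)) & ((q | p) & (p & s)))=False G((p & q))=False (p & q)=False p=False q=True ((q | p) & (p & s))=False (q | p)=True (p & s)=False s=False
s_3={p,r,s}: (G((p & q)) & ((q | p) & (p & s)))=False G((p & q))=False (p & q)=False p=True q=False ((q | p) & (p & s))=True (q | p)=True (p & s)=True s=True
s_4={p,r,s}: (G((p & q)) & ((q | p) & (p & s)))=False G((p & q))=False (p & q)=False p=True q=False ((q | p) & (p & s))=True (q | p)=True (p & s)=True s=True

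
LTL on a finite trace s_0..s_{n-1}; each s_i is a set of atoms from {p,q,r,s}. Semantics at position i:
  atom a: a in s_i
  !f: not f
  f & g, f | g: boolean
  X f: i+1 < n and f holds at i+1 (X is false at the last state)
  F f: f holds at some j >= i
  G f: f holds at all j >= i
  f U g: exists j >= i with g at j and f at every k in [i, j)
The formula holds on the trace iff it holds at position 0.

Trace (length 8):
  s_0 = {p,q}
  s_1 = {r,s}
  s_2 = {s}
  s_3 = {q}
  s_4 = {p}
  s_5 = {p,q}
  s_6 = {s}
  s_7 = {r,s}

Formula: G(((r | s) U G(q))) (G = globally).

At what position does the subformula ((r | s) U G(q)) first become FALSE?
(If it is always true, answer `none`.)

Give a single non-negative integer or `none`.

Answer: 0

Derivation:
s_0={p,q}: ((r | s) U G(q))=False (r | s)=False r=False s=False G(q)=False q=True
s_1={r,s}: ((r | s) U G(q))=False (r | s)=True r=True s=True G(q)=False q=False
s_2={s}: ((r | s) U G(q))=False (r | s)=True r=False s=True G(q)=False q=False
s_3={q}: ((r | s) U G(q))=False (r | s)=False r=False s=False G(q)=False q=True
s_4={p}: ((r | s) U G(q))=False (r | s)=False r=False s=False G(q)=False q=False
s_5={p,q}: ((r | s) U G(q))=False (r | s)=False r=False s=False G(q)=False q=True
s_6={s}: ((r | s) U G(q))=False (r | s)=True r=False s=True G(q)=False q=False
s_7={r,s}: ((r | s) U G(q))=False (r | s)=True r=True s=True G(q)=False q=False
G(((r | s) U G(q))) holds globally = False
First violation at position 0.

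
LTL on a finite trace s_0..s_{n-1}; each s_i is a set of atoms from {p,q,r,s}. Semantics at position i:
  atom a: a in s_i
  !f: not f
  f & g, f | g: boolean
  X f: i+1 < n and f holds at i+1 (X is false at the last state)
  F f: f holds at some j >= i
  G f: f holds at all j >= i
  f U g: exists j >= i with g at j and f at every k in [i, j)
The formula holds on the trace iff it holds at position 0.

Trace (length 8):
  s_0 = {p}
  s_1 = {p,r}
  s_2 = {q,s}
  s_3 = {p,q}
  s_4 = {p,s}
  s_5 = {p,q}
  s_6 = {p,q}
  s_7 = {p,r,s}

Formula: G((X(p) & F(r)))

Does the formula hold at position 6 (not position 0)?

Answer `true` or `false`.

s_0={p}: G((X(p) & F(r)))=False (X(p) & F(r))=True X(p)=True p=True F(r)=True r=False
s_1={p,r}: G((X(p) & F(r)))=False (X(p) & F(r))=False X(p)=False p=True F(r)=True r=True
s_2={q,s}: G((X(p) & F(r)))=False (X(p) & F(r))=True X(p)=True p=False F(r)=True r=False
s_3={p,q}: G((X(p) & F(r)))=False (X(p) & F(r))=True X(p)=True p=True F(r)=True r=False
s_4={p,s}: G((X(p) & F(r)))=False (X(p) & F(r))=True X(p)=True p=True F(r)=True r=False
s_5={p,q}: G((X(p) & F(r)))=False (X(p) & F(r))=True X(p)=True p=True F(r)=True r=False
s_6={p,q}: G((X(p) & F(r)))=False (X(p) & F(r))=True X(p)=True p=True F(r)=True r=False
s_7={p,r,s}: G((X(p) & F(r)))=False (X(p) & F(r))=False X(p)=False p=True F(r)=True r=True
Evaluating at position 6: result = False

Answer: false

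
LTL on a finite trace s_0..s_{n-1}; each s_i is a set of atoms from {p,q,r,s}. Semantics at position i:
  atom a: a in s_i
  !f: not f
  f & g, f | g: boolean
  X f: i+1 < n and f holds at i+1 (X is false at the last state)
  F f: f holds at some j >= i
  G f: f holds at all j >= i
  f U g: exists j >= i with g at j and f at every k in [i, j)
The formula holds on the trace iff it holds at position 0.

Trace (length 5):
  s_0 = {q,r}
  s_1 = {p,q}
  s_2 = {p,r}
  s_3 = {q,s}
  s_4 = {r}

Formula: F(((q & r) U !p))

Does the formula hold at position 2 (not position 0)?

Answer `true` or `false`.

Answer: true

Derivation:
s_0={q,r}: F(((q & r) U !p))=True ((q & r) U !p)=True (q & r)=True q=True r=True !p=True p=False
s_1={p,q}: F(((q & r) U !p))=True ((q & r) U !p)=False (q & r)=False q=True r=False !p=False p=True
s_2={p,r}: F(((q & r) U !p))=True ((q & r) U !p)=False (q & r)=False q=False r=True !p=False p=True
s_3={q,s}: F(((q & r) U !p))=True ((q & r) U !p)=True (q & r)=False q=True r=False !p=True p=False
s_4={r}: F(((q & r) U !p))=True ((q & r) U !p)=True (q & r)=False q=False r=True !p=True p=False
Evaluating at position 2: result = True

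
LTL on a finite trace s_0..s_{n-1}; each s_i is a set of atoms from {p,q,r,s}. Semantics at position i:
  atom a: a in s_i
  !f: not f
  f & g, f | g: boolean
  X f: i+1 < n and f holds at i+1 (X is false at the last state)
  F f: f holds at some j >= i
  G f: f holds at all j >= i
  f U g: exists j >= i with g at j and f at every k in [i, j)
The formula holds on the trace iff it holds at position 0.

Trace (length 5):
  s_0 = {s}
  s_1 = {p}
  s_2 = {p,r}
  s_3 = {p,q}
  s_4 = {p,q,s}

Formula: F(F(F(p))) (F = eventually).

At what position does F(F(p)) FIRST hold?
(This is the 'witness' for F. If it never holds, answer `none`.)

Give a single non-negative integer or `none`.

s_0={s}: F(F(p))=True F(p)=True p=False
s_1={p}: F(F(p))=True F(p)=True p=True
s_2={p,r}: F(F(p))=True F(p)=True p=True
s_3={p,q}: F(F(p))=True F(p)=True p=True
s_4={p,q,s}: F(F(p))=True F(p)=True p=True
F(F(F(p))) holds; first witness at position 0.

Answer: 0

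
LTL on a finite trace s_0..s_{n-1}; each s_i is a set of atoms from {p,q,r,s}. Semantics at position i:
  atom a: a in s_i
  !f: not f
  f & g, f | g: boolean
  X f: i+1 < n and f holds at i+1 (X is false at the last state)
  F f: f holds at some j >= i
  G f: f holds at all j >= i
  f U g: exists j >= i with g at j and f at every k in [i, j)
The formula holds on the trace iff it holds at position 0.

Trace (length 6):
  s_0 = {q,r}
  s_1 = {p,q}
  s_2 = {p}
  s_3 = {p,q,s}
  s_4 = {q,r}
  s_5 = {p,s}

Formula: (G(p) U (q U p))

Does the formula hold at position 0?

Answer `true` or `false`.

Answer: true

Derivation:
s_0={q,r}: (G(p) U (q U p))=True G(p)=False p=False (q U p)=True q=True
s_1={p,q}: (G(p) U (q U p))=True G(p)=False p=True (q U p)=True q=True
s_2={p}: (G(p) U (q U p))=True G(p)=False p=True (q U p)=True q=False
s_3={p,q,s}: (G(p) U (q U p))=True G(p)=False p=True (q U p)=True q=True
s_4={q,r}: (G(p) U (q U p))=True G(p)=False p=False (q U p)=True q=True
s_5={p,s}: (G(p) U (q U p))=True G(p)=True p=True (q U p)=True q=False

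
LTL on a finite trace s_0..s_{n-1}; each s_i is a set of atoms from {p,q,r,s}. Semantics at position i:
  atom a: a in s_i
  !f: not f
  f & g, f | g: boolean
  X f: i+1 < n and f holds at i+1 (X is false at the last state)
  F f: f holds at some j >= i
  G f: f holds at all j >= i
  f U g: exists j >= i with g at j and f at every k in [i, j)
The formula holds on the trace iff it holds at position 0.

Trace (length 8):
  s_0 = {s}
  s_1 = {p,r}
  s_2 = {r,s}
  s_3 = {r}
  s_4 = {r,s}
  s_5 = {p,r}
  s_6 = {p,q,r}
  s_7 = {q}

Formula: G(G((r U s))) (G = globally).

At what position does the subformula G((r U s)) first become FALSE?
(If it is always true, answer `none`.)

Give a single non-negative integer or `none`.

Answer: 0

Derivation:
s_0={s}: G((r U s))=False (r U s)=True r=False s=True
s_1={p,r}: G((r U s))=False (r U s)=True r=True s=False
s_2={r,s}: G((r U s))=False (r U s)=True r=True s=True
s_3={r}: G((r U s))=False (r U s)=True r=True s=False
s_4={r,s}: G((r U s))=False (r U s)=True r=True s=True
s_5={p,r}: G((r U s))=False (r U s)=False r=True s=False
s_6={p,q,r}: G((r U s))=False (r U s)=False r=True s=False
s_7={q}: G((r U s))=False (r U s)=False r=False s=False
G(G((r U s))) holds globally = False
First violation at position 0.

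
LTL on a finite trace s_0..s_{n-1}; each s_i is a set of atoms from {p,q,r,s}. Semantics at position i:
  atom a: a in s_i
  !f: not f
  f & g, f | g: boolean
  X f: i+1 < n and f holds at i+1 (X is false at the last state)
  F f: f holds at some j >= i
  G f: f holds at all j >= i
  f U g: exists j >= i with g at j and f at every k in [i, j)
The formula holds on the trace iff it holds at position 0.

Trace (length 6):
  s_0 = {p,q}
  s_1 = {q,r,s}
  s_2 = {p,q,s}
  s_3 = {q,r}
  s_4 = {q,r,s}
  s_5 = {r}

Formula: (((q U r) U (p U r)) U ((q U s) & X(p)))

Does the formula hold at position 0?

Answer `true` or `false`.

s_0={p,q}: (((q U r) U (p U r)) U ((q U s) & X(p)))=True ((q U r) U (p U r))=True (q U r)=True q=True r=False (p U r)=True p=True ((q U s) & X(p))=False (q U s)=True s=False X(p)=False
s_1={q,r,s}: (((q U r) U (p U r)) U ((q U s) & X(p)))=True ((q U r) U (p U r))=True (q U r)=True q=True r=True (p U r)=True p=False ((q U s) & X(p))=True (q U s)=True s=True X(p)=True
s_2={p,q,s}: (((q U r) U (p U r)) U ((q U s) & X(p)))=False ((q U r) U (p U r))=True (q U r)=True q=True r=False (p U r)=True p=True ((q U s) & X(p))=False (q U s)=True s=True X(p)=False
s_3={q,r}: (((q U r) U (p U r)) U ((q U s) & X(p)))=False ((q U r) U (p U r))=True (q U r)=True q=True r=True (p U r)=True p=False ((q U s) & X(p))=False (q U s)=True s=False X(p)=False
s_4={q,r,s}: (((q U r) U (p U r)) U ((q U s) & X(p)))=False ((q U r) U (p U r))=True (q U r)=True q=True r=True (p U r)=True p=False ((q U s) & X(p))=False (q U s)=True s=True X(p)=False
s_5={r}: (((q U r) U (p U r)) U ((q U s) & X(p)))=False ((q U r) U (p U r))=True (q U r)=True q=False r=True (p U r)=True p=False ((q U s) & X(p))=False (q U s)=False s=False X(p)=False

Answer: true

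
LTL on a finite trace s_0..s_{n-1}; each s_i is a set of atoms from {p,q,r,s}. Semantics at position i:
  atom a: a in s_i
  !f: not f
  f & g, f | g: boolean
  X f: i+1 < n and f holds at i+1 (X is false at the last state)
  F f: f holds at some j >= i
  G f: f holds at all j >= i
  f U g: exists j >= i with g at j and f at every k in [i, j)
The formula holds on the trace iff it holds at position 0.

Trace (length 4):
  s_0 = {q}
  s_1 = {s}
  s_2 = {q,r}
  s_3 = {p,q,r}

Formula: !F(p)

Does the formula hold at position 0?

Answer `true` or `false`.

Answer: false

Derivation:
s_0={q}: !F(p)=False F(p)=True p=False
s_1={s}: !F(p)=False F(p)=True p=False
s_2={q,r}: !F(p)=False F(p)=True p=False
s_3={p,q,r}: !F(p)=False F(p)=True p=True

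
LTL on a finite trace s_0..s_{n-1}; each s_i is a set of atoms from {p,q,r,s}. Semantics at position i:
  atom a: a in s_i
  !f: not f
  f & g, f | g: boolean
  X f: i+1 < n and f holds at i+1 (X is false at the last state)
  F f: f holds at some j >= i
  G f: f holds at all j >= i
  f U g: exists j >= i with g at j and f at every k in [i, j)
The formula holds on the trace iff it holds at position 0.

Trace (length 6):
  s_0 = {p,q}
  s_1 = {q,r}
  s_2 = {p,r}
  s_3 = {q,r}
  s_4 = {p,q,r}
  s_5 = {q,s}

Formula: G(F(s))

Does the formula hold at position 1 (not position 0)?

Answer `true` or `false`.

s_0={p,q}: G(F(s))=True F(s)=True s=False
s_1={q,r}: G(F(s))=True F(s)=True s=False
s_2={p,r}: G(F(s))=True F(s)=True s=False
s_3={q,r}: G(F(s))=True F(s)=True s=False
s_4={p,q,r}: G(F(s))=True F(s)=True s=False
s_5={q,s}: G(F(s))=True F(s)=True s=True
Evaluating at position 1: result = True

Answer: true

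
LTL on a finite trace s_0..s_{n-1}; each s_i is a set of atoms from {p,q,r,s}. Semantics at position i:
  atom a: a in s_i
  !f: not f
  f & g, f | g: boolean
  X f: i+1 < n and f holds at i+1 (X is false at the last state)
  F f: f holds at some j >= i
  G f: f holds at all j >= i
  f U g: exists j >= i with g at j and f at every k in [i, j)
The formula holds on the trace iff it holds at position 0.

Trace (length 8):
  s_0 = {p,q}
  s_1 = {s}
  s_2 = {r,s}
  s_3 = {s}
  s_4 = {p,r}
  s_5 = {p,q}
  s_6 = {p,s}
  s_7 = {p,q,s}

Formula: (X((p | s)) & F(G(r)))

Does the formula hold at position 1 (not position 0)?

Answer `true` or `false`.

s_0={p,q}: (X((p | s)) & F(G(r)))=False X((p | s))=True (p | s)=True p=True s=False F(G(r))=False G(r)=False r=False
s_1={s}: (X((p | s)) & F(G(r)))=False X((p | s))=True (p | s)=True p=False s=True F(G(r))=False G(r)=False r=False
s_2={r,s}: (X((p | s)) & F(G(r)))=False X((p | s))=True (p | s)=True p=False s=True F(G(r))=False G(r)=False r=True
s_3={s}: (X((p | s)) & F(G(r)))=False X((p | s))=True (p | s)=True p=False s=True F(G(r))=False G(r)=False r=False
s_4={p,r}: (X((p | s)) & F(G(r)))=False X((p | s))=True (p | s)=True p=True s=False F(G(r))=False G(r)=False r=True
s_5={p,q}: (X((p | s)) & F(G(r)))=False X((p | s))=True (p | s)=True p=True s=False F(G(r))=False G(r)=False r=False
s_6={p,s}: (X((p | s)) & F(G(r)))=False X((p | s))=True (p | s)=True p=True s=True F(G(r))=False G(r)=False r=False
s_7={p,q,s}: (X((p | s)) & F(G(r)))=False X((p | s))=False (p | s)=True p=True s=True F(G(r))=False G(r)=False r=False
Evaluating at position 1: result = False

Answer: false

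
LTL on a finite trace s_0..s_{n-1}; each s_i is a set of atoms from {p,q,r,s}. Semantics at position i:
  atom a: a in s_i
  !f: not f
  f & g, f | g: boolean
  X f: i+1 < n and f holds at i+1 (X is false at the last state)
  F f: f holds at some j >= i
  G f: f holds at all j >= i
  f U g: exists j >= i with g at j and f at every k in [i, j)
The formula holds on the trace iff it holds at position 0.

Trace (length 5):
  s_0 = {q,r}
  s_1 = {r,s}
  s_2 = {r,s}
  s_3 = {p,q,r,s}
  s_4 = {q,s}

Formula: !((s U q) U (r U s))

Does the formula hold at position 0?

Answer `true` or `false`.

Answer: false

Derivation:
s_0={q,r}: !((s U q) U (r U s))=False ((s U q) U (r U s))=True (s U q)=True s=False q=True (r U s)=True r=True
s_1={r,s}: !((s U q) U (r U s))=False ((s U q) U (r U s))=True (s U q)=True s=True q=False (r U s)=True r=True
s_2={r,s}: !((s U q) U (r U s))=False ((s U q) U (r U s))=True (s U q)=True s=True q=False (r U s)=True r=True
s_3={p,q,r,s}: !((s U q) U (r U s))=False ((s U q) U (r U s))=True (s U q)=True s=True q=True (r U s)=True r=True
s_4={q,s}: !((s U q) U (r U s))=False ((s U q) U (r U s))=True (s U q)=True s=True q=True (r U s)=True r=False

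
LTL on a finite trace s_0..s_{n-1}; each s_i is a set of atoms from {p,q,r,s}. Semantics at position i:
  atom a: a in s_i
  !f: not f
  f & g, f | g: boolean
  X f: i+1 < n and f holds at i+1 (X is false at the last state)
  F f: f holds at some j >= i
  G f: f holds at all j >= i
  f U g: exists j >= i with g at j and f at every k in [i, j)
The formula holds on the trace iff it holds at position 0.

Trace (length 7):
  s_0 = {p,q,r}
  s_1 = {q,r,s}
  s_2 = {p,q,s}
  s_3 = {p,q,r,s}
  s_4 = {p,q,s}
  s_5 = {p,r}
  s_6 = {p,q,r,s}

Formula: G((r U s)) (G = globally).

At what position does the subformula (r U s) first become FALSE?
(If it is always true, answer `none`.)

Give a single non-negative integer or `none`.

Answer: none

Derivation:
s_0={p,q,r}: (r U s)=True r=True s=False
s_1={q,r,s}: (r U s)=True r=True s=True
s_2={p,q,s}: (r U s)=True r=False s=True
s_3={p,q,r,s}: (r U s)=True r=True s=True
s_4={p,q,s}: (r U s)=True r=False s=True
s_5={p,r}: (r U s)=True r=True s=False
s_6={p,q,r,s}: (r U s)=True r=True s=True
G((r U s)) holds globally = True
No violation — formula holds at every position.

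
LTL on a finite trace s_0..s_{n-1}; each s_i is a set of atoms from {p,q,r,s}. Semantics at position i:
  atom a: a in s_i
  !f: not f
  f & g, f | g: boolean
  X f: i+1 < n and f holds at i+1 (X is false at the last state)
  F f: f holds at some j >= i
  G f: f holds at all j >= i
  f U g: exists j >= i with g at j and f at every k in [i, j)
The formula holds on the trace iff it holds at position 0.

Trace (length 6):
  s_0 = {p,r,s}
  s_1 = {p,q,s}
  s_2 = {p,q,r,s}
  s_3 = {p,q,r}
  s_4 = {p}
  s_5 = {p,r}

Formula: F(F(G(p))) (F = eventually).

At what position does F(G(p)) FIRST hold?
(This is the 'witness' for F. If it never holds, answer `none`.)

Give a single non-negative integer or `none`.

Answer: 0

Derivation:
s_0={p,r,s}: F(G(p))=True G(p)=True p=True
s_1={p,q,s}: F(G(p))=True G(p)=True p=True
s_2={p,q,r,s}: F(G(p))=True G(p)=True p=True
s_3={p,q,r}: F(G(p))=True G(p)=True p=True
s_4={p}: F(G(p))=True G(p)=True p=True
s_5={p,r}: F(G(p))=True G(p)=True p=True
F(F(G(p))) holds; first witness at position 0.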